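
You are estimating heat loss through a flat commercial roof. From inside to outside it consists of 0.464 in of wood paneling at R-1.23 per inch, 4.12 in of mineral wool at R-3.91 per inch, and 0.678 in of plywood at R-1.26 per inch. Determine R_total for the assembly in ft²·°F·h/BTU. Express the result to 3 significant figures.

17.5 ft²·°F·h/BTU

0.464 × 1.23 = 0.5707
4.12 × 3.91 = 16.11
0.678 × 1.26 = 0.8543
R_total = 0.5707 + 16.11 + 0.8543 = 17.53 ft²·°F·h/BTU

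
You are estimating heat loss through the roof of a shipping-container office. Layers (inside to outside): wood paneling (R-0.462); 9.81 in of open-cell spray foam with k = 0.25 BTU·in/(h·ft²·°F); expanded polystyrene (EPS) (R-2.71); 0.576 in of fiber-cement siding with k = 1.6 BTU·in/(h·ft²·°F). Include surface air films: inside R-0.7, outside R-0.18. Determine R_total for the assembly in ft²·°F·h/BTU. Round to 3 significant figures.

9.81/0.25 = 39.24
0.576/1.6 = 0.36
R_total = 0.7 + 0.462 + 39.24 + 2.71 + 0.36 + 0.18 = 43.65 ft²·°F·h/BTU

43.7 ft²·°F·h/BTU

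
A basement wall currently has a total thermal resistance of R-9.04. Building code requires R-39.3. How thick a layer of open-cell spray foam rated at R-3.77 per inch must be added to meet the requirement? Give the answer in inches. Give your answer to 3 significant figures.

8.03 in

ΔR = 39.3 − 9.04 = 30.26 ft²·°F·h/BTU
L = ΔR / (R/in) = 30.26/3.77 = 8.027 in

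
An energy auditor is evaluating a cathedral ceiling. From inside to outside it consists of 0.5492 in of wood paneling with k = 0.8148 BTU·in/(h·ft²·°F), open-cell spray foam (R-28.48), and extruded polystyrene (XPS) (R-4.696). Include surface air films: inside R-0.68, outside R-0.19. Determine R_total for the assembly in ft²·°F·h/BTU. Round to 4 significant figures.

0.5492/0.8148 = 0.67403
R_total = 0.68 + 0.67403 + 28.48 + 4.696 + 0.19 = 34.72 ft²·°F·h/BTU

34.72 ft²·°F·h/BTU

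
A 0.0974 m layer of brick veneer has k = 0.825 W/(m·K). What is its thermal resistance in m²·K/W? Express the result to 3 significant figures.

R = L/k = 0.0974/0.825 = 0.1181 m²·K/W

0.118 m²·K/W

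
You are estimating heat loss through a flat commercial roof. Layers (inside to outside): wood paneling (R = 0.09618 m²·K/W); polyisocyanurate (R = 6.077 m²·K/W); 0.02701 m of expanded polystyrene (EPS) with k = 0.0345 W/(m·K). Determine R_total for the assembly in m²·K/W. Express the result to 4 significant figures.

6.956 m²·K/W

0.02701/0.0345 = 0.7829
R_total = 0.09618 + 6.077 + 0.7829 = 6.9561 m²·K/W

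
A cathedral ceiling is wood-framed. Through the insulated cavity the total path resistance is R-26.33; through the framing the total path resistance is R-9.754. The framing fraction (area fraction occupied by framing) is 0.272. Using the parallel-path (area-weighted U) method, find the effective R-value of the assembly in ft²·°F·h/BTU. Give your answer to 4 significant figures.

18.01 ft²·°F·h/BTU

U_eff = 0.728/26.33 + 0.272/9.754 = 0.027649 + 0.027886 = 0.055535
R_eff = 1/U_eff = 18.007 ft²·°F·h/BTU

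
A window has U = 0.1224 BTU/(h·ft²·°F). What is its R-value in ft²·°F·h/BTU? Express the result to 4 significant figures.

8.170 ft²·°F·h/BTU

R = 1/U = 1/0.1224 = 8.1699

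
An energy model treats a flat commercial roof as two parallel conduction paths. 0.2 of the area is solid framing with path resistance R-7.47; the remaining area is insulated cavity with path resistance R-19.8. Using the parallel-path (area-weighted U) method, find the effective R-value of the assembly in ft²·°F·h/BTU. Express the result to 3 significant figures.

14.9 ft²·°F·h/BTU

U_eff = 0.8/19.8 + 0.2/7.47 = 0.0404 + 0.02677 = 0.06718
R_eff = 1/U_eff = 14.89 ft²·°F·h/BTU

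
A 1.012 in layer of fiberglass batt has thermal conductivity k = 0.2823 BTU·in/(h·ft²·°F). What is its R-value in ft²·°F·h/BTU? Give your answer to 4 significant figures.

3.585 ft²·°F·h/BTU

R = L/k = 1.012/0.2823 = 3.5848 ft²·°F·h/BTU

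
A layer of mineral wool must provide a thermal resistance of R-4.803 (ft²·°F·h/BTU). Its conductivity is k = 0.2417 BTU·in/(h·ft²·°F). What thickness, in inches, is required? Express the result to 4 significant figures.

1.161 in

L = R × k = 4.803 × 0.2417 = 1.1609 in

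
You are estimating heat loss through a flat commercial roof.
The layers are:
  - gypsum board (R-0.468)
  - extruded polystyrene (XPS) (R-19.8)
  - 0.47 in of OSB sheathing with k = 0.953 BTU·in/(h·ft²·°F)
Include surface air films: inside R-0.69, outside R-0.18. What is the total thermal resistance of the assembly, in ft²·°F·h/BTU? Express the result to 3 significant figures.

0.47/0.953 = 0.4932
R_total = 0.69 + 0.468 + 19.8 + 0.4932 + 0.18 = 21.63 ft²·°F·h/BTU

21.6 ft²·°F·h/BTU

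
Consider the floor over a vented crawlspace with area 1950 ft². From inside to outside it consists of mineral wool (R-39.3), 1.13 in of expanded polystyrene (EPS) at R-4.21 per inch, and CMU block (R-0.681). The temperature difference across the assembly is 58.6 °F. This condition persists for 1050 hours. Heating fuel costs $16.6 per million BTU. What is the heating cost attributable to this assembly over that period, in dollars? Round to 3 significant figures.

1.13 × 4.21 = 4.757
R_total = 39.3 + 4.757 + 0.681 = 44.74 ft²·°F·h/BTU
Q = 1950 × 58.6 / 44.74 = 2554 BTU/h
E = 2554 × 1050 = 2682000 BTU
Cost = 2682000/10⁶ × 16.6 = $44.52

44.5 dollars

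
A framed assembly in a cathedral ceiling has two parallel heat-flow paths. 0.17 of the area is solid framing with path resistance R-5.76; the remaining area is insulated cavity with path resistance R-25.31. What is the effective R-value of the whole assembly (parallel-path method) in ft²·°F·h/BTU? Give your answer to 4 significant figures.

16.05 ft²·°F·h/BTU

U_eff = 0.83/25.31 + 0.17/5.76 = 0.032793 + 0.029514 = 0.062307
R_eff = 1/U_eff = 16.049 ft²·°F·h/BTU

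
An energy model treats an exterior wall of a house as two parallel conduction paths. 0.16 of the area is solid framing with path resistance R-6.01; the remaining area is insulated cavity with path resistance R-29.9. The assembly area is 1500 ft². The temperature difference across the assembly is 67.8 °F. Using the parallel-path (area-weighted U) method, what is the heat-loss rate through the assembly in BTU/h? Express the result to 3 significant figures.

5560 BTU/h

U_eff = 0.84/29.9 + 0.16/6.01 = 0.02809 + 0.02662 = 0.05472
R_eff = 1/U_eff = 18.28 ft²·°F·h/BTU
Q = 1500 × 67.8 / 18.28 = 5565 BTU/h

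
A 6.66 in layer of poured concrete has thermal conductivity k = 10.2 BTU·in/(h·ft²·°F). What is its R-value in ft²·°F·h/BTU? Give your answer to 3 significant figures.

R = L/k = 6.66/10.2 = 0.6529 ft²·°F·h/BTU

0.653 ft²·°F·h/BTU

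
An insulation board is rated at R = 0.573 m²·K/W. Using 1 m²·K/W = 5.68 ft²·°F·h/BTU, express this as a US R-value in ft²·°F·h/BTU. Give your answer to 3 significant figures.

R_US = 0.573 × 5.68 = 3.255

3.25 ft²·°F·h/BTU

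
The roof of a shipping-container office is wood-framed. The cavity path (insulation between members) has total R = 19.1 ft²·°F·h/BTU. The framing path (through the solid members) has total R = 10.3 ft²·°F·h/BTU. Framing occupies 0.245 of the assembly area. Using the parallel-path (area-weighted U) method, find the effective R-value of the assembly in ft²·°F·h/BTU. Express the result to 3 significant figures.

15.8 ft²·°F·h/BTU

U_eff = 0.755/19.1 + 0.245/10.3 = 0.03953 + 0.02379 = 0.06332
R_eff = 1/U_eff = 15.79 ft²·°F·h/BTU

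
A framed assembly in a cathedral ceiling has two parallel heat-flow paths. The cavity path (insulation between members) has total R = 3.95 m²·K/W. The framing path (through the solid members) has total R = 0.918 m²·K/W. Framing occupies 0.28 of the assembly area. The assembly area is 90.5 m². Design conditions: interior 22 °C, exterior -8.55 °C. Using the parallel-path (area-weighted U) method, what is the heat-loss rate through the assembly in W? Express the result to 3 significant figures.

U_eff = 0.72/3.95 + 0.28/0.918 = 0.1823 + 0.305 = 0.4873
R_eff = 1/U_eff = 2.052 m²·K/W
Q = 90.5 × (22 − (-8.55)) / 2.052 = 1347 W

1350 W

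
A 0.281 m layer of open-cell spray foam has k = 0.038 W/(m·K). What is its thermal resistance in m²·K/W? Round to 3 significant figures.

7.39 m²·K/W

R = L/k = 0.281/0.038 = 7.395 m²·K/W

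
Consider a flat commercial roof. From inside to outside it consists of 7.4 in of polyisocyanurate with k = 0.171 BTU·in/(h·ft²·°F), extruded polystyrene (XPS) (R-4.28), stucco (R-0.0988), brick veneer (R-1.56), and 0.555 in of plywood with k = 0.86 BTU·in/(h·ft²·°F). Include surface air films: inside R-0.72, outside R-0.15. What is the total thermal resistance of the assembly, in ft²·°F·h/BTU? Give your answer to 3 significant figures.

50.7 ft²·°F·h/BTU

7.4/0.171 = 43.27
0.555/0.86 = 0.6453
R_total = 0.72 + 43.27 + 4.28 + 0.0988 + 1.56 + 0.6453 + 0.15 = 50.73 ft²·°F·h/BTU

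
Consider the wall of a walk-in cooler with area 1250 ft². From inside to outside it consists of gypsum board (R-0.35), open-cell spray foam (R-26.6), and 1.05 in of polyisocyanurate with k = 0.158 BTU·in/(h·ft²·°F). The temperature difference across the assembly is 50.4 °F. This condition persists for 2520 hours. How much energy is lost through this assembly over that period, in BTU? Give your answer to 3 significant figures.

1.05/0.158 = 6.646
R_total = 0.35 + 26.6 + 6.646 = 33.6 ft²·°F·h/BTU
Q = 1250 × 50.4 / 33.6 = 1875 BTU/h
E = 1875 × 2520 = 4726000 BTU

4730000 BTU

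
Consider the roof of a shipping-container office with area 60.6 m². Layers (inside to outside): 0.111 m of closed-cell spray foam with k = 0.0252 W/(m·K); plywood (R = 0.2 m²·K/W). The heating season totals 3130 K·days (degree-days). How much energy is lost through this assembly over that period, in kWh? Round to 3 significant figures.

0.111/0.0252 = 4.405
R_total = 4.405 + 0.2 = 4.605 m²·K/W
E = A × HDD × 24 / R / 1000 = 60.6 × 3130 × 24 / 4.605 / 1000 = 988.6 kWh

989 kWh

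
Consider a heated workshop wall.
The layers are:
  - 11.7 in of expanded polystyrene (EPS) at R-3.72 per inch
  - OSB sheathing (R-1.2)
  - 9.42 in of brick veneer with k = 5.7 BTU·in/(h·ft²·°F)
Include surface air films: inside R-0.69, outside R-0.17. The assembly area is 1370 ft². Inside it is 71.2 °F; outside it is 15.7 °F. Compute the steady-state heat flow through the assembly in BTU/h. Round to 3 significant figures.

11.7 × 3.72 = 43.52
9.42/5.7 = 1.653
R_total = 0.69 + 43.52 + 1.2 + 1.653 + 0.17 = 47.24 ft²·°F·h/BTU
Q = A·ΔT/R = 1370 × (71.2 − 15.7) / 47.24 = 1610 BTU/h

1610 BTU/h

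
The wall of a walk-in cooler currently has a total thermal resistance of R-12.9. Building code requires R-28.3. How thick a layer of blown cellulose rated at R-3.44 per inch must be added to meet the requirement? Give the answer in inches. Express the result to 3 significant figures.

4.48 in

ΔR = 28.3 − 12.9 = 15.4 ft²·°F·h/BTU
L = ΔR / (R/in) = 15.4/3.44 = 4.477 in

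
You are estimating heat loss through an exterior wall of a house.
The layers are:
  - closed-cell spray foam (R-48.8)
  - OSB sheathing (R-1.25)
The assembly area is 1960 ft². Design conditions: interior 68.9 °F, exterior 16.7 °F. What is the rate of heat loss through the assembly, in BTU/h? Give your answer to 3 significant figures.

R_total = 48.8 + 1.25 = 50.05 ft²·°F·h/BTU
Q = A·ΔT/R = 1960 × (68.9 − 16.7) / 50.05 = 2044 BTU/h

2040 BTU/h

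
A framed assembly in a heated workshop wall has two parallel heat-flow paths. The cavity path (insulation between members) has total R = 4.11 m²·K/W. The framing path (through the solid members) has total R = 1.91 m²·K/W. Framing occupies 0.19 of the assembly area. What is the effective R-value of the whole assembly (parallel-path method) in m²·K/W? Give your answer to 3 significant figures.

U_eff = 0.81/4.11 + 0.19/1.91 = 0.1971 + 0.09948 = 0.2966
R_eff = 1/U_eff = 3.372 m²·K/W

3.37 m²·K/W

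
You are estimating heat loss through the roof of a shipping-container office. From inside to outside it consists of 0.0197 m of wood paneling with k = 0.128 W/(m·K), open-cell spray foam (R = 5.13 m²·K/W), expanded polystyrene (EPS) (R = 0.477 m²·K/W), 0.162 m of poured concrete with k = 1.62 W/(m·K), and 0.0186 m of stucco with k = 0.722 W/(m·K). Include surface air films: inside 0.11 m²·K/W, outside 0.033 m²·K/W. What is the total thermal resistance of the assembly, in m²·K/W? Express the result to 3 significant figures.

6.03 m²·K/W

0.0197/0.128 = 0.1539
0.162/1.62 = 0.1
0.0186/0.722 = 0.02576
R_total = 0.11 + 0.1539 + 5.13 + 0.477 + 0.1 + 0.02576 + 0.033 = 6.03 m²·K/W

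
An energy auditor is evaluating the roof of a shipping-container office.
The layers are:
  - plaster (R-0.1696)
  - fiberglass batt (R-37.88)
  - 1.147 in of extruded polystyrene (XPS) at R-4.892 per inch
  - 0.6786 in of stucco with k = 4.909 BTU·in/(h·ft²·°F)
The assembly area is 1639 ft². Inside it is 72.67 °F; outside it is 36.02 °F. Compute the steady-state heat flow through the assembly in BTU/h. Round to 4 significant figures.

1371 BTU/h

1.147 × 4.892 = 5.6111
0.6786/4.909 = 0.13824
R_total = 0.1696 + 37.88 + 5.6111 + 0.13824 = 43.799 ft²·°F·h/BTU
Q = A·ΔT/R = 1639 × (72.67 − 36.02) / 43.799 = 1371.5 BTU/h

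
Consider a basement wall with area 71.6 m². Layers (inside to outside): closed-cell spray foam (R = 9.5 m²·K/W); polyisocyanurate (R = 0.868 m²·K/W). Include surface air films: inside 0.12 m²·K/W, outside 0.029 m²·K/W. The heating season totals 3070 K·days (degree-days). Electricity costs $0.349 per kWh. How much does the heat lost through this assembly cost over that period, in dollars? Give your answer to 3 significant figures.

175 dollars

R_total = 0.12 + 9.5 + 0.868 + 0.029 = 10.52 m²·K/W
E = A × HDD × 24 / R / 1000 = 71.6 × 3070 × 24 / 10.52 / 1000 = 501.6 kWh
Cost = 501.6 × 0.349 = $175.1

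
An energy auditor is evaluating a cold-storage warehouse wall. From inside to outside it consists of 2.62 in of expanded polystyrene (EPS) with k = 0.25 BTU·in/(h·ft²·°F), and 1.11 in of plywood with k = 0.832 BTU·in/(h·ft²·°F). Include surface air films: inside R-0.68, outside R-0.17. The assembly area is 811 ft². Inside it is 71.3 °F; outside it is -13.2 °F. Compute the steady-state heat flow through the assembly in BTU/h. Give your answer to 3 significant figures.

2.62/0.25 = 10.48
1.11/0.832 = 1.334
R_total = 0.68 + 10.48 + 1.334 + 0.17 = 12.66 ft²·°F·h/BTU
Q = A·ΔT/R = 811 × (71.3 − (-13.2)) / 12.66 = 5411 BTU/h

5410 BTU/h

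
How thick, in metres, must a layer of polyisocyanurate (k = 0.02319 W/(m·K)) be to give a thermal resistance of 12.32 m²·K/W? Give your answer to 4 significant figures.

L = R·k = 12.32 × 0.02319 = 0.2857 m

0.2857 m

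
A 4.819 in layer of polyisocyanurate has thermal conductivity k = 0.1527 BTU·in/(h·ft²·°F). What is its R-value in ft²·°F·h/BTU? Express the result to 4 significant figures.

31.56 ft²·°F·h/BTU

R = L/k = 4.819/0.1527 = 31.559 ft²·°F·h/BTU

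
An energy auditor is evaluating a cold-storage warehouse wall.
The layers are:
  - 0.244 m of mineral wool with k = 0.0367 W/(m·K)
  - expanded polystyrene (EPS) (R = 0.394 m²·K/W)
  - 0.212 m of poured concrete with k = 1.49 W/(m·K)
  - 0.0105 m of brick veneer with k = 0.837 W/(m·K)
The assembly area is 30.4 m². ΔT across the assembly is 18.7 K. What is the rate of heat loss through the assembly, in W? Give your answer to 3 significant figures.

79.0 W

0.244/0.0367 = 6.649
0.212/1.49 = 0.1423
0.0105/0.837 = 0.01254
R_total = 6.649 + 0.394 + 0.1423 + 0.01254 = 7.197 m²·K/W
Q = A·ΔT/R = 30.4 × 18.7 / 7.197 = 78.98 W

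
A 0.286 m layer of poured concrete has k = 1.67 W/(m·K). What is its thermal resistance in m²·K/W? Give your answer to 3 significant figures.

R = L/k = 0.286/1.67 = 0.1713 m²·K/W

0.171 m²·K/W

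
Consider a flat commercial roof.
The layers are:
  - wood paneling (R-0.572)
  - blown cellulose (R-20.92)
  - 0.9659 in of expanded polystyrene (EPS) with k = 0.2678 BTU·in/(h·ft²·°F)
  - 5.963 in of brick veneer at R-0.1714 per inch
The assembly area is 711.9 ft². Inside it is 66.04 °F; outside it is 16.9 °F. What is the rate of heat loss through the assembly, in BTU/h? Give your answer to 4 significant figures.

1339 BTU/h

0.9659/0.2678 = 3.6068
5.963 × 0.1714 = 1.0221
R_total = 0.572 + 20.92 + 3.6068 + 1.0221 = 26.121 ft²·°F·h/BTU
Q = A·ΔT/R = 711.9 × (66.04 − 16.9) / 26.121 = 1339.3 BTU/h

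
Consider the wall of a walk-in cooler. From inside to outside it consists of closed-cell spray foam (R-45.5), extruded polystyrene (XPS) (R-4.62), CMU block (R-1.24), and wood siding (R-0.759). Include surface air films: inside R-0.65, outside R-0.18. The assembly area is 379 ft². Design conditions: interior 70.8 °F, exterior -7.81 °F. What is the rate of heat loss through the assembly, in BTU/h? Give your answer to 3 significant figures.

R_total = 0.65 + 45.5 + 4.62 + 1.24 + 0.759 + 0.18 = 52.95 ft²·°F·h/BTU
Q = A·ΔT/R = 379 × (70.8 − (-7.81)) / 52.95 = 562.7 BTU/h

563 BTU/h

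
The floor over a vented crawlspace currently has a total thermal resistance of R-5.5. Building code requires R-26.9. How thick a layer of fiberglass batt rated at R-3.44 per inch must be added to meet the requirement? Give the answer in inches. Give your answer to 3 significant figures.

ΔR = 26.9 − 5.5 = 21.4 ft²·°F·h/BTU
L = ΔR / (R/in) = 21.4/3.44 = 6.221 in

6.22 in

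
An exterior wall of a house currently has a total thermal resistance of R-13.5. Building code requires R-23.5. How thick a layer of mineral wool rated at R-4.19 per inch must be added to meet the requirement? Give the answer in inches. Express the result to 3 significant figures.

ΔR = 23.5 − 13.5 = 10 ft²·°F·h/BTU
L = ΔR / (R/in) = 10/4.19 = 2.387 in

2.39 in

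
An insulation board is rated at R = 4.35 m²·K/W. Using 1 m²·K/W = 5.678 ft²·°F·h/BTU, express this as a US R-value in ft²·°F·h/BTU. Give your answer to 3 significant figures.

R_US = 4.35 × 5.678 = 24.7

24.7 ft²·°F·h/BTU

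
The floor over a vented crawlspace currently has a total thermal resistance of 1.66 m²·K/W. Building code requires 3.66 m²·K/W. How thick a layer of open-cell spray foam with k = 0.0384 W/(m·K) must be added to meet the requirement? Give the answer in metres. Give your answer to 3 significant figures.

0.0768 m

ΔR = 3.66 − 1.66 = 2 m²·K/W
L = ΔR × k = 2 × 0.0384 = 0.0768 m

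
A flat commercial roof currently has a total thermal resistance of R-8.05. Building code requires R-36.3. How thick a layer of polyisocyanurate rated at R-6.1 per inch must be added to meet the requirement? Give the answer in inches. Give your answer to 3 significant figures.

4.63 in

ΔR = 36.3 − 8.05 = 28.25 ft²·°F·h/BTU
L = ΔR / (R/in) = 28.25/6.1 = 4.631 in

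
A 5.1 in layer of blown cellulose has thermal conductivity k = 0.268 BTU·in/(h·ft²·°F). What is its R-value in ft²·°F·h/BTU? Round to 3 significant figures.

19.0 ft²·°F·h/BTU

R = L/k = 5.1/0.268 = 19.03 ft²·°F·h/BTU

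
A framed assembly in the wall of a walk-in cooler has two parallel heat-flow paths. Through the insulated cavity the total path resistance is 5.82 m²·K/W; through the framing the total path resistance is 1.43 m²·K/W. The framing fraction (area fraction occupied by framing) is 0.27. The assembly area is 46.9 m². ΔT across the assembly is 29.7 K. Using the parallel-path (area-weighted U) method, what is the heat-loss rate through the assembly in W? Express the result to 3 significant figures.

U_eff = 0.73/5.82 + 0.27/1.43 = 0.1254 + 0.1888 = 0.3142
R_eff = 1/U_eff = 3.182 m²·K/W
Q = 46.9 × 29.7 / 3.182 = 437.7 W

438 W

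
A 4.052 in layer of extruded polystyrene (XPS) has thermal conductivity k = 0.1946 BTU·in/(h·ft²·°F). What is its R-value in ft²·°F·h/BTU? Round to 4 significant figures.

20.82 ft²·°F·h/BTU

R = L/k = 4.052/0.1946 = 20.822 ft²·°F·h/BTU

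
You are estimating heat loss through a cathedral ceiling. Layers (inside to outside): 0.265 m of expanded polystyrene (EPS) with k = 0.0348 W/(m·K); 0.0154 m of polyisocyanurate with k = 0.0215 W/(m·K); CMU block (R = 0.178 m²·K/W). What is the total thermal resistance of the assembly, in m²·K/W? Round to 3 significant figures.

0.265/0.0348 = 7.615
0.0154/0.0215 = 0.7163
R_total = 7.615 + 0.7163 + 0.178 = 8.509 m²·K/W

8.51 m²·K/W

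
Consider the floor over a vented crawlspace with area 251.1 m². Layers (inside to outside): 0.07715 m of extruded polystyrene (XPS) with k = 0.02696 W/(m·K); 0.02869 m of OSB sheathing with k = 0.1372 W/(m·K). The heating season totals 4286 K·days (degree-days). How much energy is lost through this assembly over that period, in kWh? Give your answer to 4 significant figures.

8411 kWh

0.07715/0.02696 = 2.8616
0.02869/0.1372 = 0.20911
R_total = 2.8616 + 0.20911 = 3.0708 m²·K/W
E = A × HDD × 24 / R / 1000 = 251.1 × 4286 × 24 / 3.0708 / 1000 = 8411.3 kWh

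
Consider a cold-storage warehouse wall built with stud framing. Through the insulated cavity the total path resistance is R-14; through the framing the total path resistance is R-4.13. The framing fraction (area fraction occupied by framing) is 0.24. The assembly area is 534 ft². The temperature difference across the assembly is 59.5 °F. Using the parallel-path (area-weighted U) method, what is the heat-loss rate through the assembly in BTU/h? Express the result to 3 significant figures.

U_eff = 0.76/14 + 0.24/4.13 = 0.05429 + 0.05811 = 0.1124
R_eff = 1/U_eff = 8.897 ft²·°F·h/BTU
Q = 534 × 59.5 / 8.897 = 3571 BTU/h

3570 BTU/h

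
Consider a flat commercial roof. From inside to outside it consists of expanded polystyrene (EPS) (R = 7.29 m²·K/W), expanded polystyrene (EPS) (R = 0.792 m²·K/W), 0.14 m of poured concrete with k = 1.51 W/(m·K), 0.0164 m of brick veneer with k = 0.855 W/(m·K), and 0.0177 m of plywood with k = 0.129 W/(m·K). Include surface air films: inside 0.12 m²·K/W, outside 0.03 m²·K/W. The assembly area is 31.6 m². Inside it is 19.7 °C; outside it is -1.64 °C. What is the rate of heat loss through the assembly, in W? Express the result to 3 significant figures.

0.14/1.51 = 0.09272
0.0164/0.855 = 0.01918
0.0177/0.129 = 0.1372
R_total = 0.12 + 7.29 + 0.792 + 0.09272 + 0.01918 + 0.1372 + 0.03 = 8.481 m²·K/W
Q = A·ΔT/R = 31.6 × (19.7 − (-1.64)) / 8.481 = 79.51 W

79.5 W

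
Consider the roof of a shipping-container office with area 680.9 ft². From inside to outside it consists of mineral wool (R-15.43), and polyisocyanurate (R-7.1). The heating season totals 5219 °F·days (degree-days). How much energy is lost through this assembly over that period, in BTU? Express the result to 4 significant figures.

R_total = 15.43 + 7.1 = 22.53 ft²·°F·h/BTU
E = A × HDD × 24 / R = 680.9 × 5219 × 24 / 22.53 = 3785500 BTU

3785000 BTU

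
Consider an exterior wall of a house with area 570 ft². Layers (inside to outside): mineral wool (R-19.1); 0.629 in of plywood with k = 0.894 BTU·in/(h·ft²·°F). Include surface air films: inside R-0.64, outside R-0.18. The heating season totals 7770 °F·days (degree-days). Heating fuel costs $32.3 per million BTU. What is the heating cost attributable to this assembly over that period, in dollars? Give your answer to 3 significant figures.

0.629/0.894 = 0.7036
R_total = 0.64 + 19.1 + 0.7036 + 0.18 = 20.62 ft²·°F·h/BTU
E = A × HDD × 24 / R = 570 × 7770 × 24 / 20.62 = 5154000 BTU
Cost = 5154000/10⁶ × 32.3 = $166.5

166 dollars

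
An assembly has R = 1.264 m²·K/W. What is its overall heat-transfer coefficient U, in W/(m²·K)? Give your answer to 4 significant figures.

U = 1/R = 1/1.264 = 0.79114

0.7911 W/(m²·K)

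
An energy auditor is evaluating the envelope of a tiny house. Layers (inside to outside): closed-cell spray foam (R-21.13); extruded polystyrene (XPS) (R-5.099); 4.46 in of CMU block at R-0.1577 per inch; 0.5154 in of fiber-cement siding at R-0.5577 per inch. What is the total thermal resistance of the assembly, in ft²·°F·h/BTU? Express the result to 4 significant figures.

27.22 ft²·°F·h/BTU

4.46 × 0.1577 = 0.70334
0.5154 × 0.5577 = 0.28744
R_total = 21.13 + 5.099 + 0.70334 + 0.28744 = 27.22 ft²·°F·h/BTU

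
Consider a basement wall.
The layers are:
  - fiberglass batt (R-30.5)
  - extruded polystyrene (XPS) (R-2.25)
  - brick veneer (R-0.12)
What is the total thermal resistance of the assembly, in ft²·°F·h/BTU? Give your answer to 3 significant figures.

32.9 ft²·°F·h/BTU

R_total = 30.5 + 2.25 + 0.12 = 32.87 ft²·°F·h/BTU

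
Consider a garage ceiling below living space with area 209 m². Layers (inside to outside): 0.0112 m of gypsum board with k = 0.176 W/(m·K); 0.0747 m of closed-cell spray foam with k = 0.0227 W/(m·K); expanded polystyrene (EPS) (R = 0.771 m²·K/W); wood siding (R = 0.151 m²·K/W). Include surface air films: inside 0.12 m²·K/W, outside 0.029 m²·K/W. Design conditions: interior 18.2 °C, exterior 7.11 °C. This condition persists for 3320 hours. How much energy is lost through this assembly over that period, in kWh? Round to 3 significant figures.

0.0112/0.176 = 0.06364
0.0747/0.0227 = 3.291
R_total = 0.12 + 0.06364 + 3.291 + 0.771 + 0.151 + 0.029 = 4.425 m²·K/W
Q = 209 × (18.2 − 7.11) / 4.425 = 523.8 W
E = 523.8 W × 3320 h / 1000 = 1739 kWh

1740 kWh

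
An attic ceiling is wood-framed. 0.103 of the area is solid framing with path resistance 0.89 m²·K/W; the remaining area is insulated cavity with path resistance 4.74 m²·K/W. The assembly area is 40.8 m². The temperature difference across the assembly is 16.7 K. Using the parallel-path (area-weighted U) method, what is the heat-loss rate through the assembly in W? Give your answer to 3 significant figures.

U_eff = 0.897/4.74 + 0.103/0.89 = 0.1892 + 0.1157 = 0.305
R_eff = 1/U_eff = 3.279 m²·K/W
Q = 40.8 × 16.7 / 3.279 = 207.8 W

208 W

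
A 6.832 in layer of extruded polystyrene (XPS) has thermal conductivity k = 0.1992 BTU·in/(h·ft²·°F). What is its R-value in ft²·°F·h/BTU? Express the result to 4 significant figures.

34.30 ft²·°F·h/BTU

R = L/k = 6.832/0.1992 = 34.297 ft²·°F·h/BTU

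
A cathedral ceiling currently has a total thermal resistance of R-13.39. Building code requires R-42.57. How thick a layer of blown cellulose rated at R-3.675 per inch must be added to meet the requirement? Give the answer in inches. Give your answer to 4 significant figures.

7.940 in

ΔR = 42.57 − 13.39 = 29.18 ft²·°F·h/BTU
L = ΔR / (R/in) = 29.18/3.675 = 7.9401 in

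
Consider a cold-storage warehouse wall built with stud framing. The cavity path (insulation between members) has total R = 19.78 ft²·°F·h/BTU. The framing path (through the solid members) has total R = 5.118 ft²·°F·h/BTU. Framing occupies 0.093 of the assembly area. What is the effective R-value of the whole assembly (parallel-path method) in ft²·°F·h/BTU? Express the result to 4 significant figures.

15.62 ft²·°F·h/BTU

U_eff = 0.907/19.78 + 0.093/5.118 = 0.045854 + 0.018171 = 0.064026
R_eff = 1/U_eff = 15.619 ft²·°F·h/BTU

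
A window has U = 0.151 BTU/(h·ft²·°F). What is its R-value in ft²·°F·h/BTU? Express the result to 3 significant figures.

6.62 ft²·°F·h/BTU

R = 1/U = 1/0.151 = 6.623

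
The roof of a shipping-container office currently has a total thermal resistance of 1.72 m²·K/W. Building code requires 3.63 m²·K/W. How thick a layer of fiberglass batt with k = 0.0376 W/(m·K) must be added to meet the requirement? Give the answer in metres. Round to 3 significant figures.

0.0718 m

ΔR = 3.63 − 1.72 = 1.91 m²·K/W
L = ΔR × k = 1.91 × 0.0376 = 0.07182 m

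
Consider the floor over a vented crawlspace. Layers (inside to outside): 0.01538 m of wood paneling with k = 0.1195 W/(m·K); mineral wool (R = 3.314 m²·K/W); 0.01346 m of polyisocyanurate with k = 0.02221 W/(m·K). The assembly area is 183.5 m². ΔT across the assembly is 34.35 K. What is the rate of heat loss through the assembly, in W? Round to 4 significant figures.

0.01538/0.1195 = 0.1287
0.01346/0.02221 = 0.60603
R_total = 0.1287 + 3.314 + 0.60603 = 4.0487 m²·K/W
Q = A·ΔT/R = 183.5 × 34.35 / 4.0487 = 1556.8 W

1557 W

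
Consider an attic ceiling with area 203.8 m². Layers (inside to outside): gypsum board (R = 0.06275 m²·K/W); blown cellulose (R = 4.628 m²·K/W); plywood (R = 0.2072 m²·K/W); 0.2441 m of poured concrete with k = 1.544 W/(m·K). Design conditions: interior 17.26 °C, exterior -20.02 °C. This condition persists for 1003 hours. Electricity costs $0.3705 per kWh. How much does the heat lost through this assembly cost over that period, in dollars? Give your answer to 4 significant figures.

558.4 dollars

0.2441/1.544 = 0.1581
R_total = 0.06275 + 4.628 + 0.2072 + 0.1581 = 5.056 m²·K/W
Q = 203.8 × (17.26 − (-20.02)) / 5.056 = 1502.7 W
E = 1502.7 W × 1003 h / 1000 = 1507.2 kWh
Cost = 1507.2 × 0.3705 = $558.42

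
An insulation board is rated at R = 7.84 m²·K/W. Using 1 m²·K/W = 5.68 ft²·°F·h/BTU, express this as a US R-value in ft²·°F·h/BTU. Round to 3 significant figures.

R_US = 7.84 × 5.68 = 44.53

44.5 ft²·°F·h/BTU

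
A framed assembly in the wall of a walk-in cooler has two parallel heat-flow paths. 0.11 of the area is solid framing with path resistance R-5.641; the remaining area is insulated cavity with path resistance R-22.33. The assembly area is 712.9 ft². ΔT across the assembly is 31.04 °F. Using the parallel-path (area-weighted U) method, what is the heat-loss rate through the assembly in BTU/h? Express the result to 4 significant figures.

U_eff = 0.89/22.33 + 0.11/5.641 = 0.039857 + 0.0195 = 0.059357
R_eff = 1/U_eff = 16.847 ft²·°F·h/BTU
Q = 712.9 × 31.04 / 16.847 = 1313.5 BTU/h

1313 BTU/h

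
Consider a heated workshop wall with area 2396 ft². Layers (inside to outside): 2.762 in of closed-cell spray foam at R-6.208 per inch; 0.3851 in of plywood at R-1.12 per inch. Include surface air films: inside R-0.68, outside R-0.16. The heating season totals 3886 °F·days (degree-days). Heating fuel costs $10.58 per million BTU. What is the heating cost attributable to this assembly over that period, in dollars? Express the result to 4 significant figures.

2.762 × 6.208 = 17.146
0.3851 × 1.12 = 0.43131
R_total = 0.68 + 17.146 + 0.43131 + 0.16 = 18.418 ft²·°F·h/BTU
E = A × HDD × 24 / R = 2396 × 3886 × 24 / 18.418 = 12133000 BTU
Cost = 12133000/10⁶ × 10.58 = $128.37

128.4 dollars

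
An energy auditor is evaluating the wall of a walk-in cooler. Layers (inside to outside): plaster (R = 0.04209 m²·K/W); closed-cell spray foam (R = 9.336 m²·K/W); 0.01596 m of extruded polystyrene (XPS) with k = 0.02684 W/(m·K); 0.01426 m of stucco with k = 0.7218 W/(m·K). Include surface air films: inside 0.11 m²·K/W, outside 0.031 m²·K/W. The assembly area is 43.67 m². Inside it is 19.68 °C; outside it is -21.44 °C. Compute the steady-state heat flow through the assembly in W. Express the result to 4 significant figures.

0.01596/0.02684 = 0.59463
0.01426/0.7218 = 0.019756
R_total = 0.11 + 0.04209 + 9.336 + 0.59463 + 0.019756 + 0.031 = 10.133 m²·K/W
Q = A·ΔT/R = 43.67 × (19.68 − (-21.44)) / 10.133 = 177.21 W

177.2 W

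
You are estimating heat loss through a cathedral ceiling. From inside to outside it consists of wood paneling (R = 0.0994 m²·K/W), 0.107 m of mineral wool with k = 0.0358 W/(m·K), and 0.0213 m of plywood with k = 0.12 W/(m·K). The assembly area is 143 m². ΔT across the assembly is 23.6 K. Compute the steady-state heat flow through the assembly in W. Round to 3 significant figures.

0.107/0.0358 = 2.989
0.0213/0.12 = 0.1775
R_total = 0.0994 + 2.989 + 0.1775 = 3.266 m²·K/W
Q = A·ΔT/R = 143 × 23.6 / 3.266 = 1033 W

1030 W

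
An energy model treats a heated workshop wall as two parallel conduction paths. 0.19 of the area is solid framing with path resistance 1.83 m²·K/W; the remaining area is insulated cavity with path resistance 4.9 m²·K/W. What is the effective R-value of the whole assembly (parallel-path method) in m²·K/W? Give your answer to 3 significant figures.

3.72 m²·K/W

U_eff = 0.81/4.9 + 0.19/1.83 = 0.1653 + 0.1038 = 0.2691
R_eff = 1/U_eff = 3.716 m²·K/W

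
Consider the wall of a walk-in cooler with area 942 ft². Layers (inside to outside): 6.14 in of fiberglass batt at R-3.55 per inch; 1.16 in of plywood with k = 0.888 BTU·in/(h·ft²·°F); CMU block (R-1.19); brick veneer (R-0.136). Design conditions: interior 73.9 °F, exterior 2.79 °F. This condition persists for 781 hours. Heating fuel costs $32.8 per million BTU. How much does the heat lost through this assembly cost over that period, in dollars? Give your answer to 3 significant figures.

70.2 dollars

6.14 × 3.55 = 21.8
1.16/0.888 = 1.306
R_total = 21.8 + 1.306 + 1.19 + 0.136 = 24.43 ft²·°F·h/BTU
Q = 942 × (73.9 − 2.79) / 24.43 = 2742 BTU/h
E = 2742 × 781 = 2142000 BTU
Cost = 2142000/10⁶ × 32.8 = $70.24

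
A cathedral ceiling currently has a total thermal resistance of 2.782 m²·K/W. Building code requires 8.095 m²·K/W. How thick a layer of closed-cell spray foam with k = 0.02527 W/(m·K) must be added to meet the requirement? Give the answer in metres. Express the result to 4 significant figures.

ΔR = 8.095 − 2.782 = 5.313 m²·K/W
L = ΔR × k = 5.313 × 0.02527 = 0.13426 m

0.1343 m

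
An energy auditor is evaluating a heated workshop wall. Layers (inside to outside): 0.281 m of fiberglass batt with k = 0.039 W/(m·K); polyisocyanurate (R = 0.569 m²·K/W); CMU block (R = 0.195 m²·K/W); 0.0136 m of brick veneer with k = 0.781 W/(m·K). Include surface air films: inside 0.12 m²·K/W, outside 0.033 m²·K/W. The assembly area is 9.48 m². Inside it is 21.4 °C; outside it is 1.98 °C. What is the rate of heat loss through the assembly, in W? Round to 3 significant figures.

0.281/0.039 = 7.205
0.0136/0.781 = 0.01741
R_total = 0.12 + 7.205 + 0.569 + 0.195 + 0.01741 + 0.033 = 8.14 m²·K/W
Q = A·ΔT/R = 9.48 × (21.4 − 1.98) / 8.14 = 22.62 W

22.6 W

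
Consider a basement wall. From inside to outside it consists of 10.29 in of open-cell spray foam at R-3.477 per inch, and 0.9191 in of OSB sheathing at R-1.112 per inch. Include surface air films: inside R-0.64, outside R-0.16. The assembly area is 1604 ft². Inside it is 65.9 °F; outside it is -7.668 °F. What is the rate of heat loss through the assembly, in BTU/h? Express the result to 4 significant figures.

10.29 × 3.477 = 35.778
0.9191 × 1.112 = 1.022
R_total = 0.64 + 35.778 + 1.022 + 0.16 = 37.6 ft²·°F·h/BTU
Q = A·ΔT/R = 1604 × (65.9 − (-7.668)) / 37.6 = 3138.3 BTU/h

3138 BTU/h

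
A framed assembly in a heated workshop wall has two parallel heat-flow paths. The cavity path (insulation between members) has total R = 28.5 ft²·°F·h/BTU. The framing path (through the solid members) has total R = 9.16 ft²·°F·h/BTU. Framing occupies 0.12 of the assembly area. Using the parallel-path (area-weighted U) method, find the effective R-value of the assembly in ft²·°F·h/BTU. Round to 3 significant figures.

U_eff = 0.88/28.5 + 0.12/9.16 = 0.03088 + 0.0131 = 0.04398
R_eff = 1/U_eff = 22.74 ft²·°F·h/BTU

22.7 ft²·°F·h/BTU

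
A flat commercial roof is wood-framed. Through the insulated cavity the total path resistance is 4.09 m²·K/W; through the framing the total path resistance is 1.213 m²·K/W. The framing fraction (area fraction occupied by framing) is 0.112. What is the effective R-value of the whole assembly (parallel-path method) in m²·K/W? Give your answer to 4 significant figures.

U_eff = 0.888/4.09 + 0.112/1.213 = 0.21711 + 0.092333 = 0.30945
R_eff = 1/U_eff = 3.2316 m²·K/W

3.232 m²·K/W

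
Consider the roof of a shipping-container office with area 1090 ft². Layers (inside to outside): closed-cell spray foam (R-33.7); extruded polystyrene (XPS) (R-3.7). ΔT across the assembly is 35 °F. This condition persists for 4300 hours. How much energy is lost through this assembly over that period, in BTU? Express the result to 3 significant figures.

R_total = 33.7 + 3.7 = 37.4 ft²·°F·h/BTU
Q = 1090 × 35 / 37.4 = 1020 BTU/h
E = 1020 × 4300 = 4386000 BTU

4390000 BTU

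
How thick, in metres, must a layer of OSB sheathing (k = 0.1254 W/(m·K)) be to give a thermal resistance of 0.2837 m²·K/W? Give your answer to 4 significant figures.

L = R·k = 0.2837 × 0.1254 = 0.035576 m

0.03558 m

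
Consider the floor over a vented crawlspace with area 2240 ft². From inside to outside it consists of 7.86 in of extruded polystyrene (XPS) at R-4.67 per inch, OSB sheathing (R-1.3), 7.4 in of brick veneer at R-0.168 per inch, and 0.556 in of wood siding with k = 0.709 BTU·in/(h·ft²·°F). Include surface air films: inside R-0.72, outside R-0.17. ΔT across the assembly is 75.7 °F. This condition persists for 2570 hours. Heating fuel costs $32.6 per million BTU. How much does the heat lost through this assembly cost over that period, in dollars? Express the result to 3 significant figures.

7.86 × 4.67 = 36.71
7.4 × 0.168 = 1.243
0.556/0.709 = 0.7842
R_total = 0.72 + 36.71 + 1.3 + 1.243 + 0.7842 + 0.17 = 40.92 ft²·°F·h/BTU
Q = 2240 × 75.7 / 40.92 = 4144 BTU/h
E = 4144 × 2570 = 10650000 BTU
Cost = 10650000/10⁶ × 32.6 = $347.2

347 dollars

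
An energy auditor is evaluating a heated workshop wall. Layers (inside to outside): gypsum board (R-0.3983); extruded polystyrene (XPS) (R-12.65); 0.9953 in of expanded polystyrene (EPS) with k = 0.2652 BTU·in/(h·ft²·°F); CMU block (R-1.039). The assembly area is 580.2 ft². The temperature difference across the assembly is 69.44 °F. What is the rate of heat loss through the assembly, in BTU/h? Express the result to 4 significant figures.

2258 BTU/h

0.9953/0.2652 = 3.753
R_total = 0.3983 + 12.65 + 3.753 + 1.039 = 17.84 ft²·°F·h/BTU
Q = A·ΔT/R = 580.2 × 69.44 / 17.84 = 2258.3 BTU/h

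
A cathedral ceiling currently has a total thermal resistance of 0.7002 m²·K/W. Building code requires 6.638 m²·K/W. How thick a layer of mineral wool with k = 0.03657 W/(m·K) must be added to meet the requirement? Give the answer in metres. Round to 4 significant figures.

0.2171 m

ΔR = 6.638 − 0.7002 = 5.9378 m²·K/W
L = ΔR × k = 5.9378 × 0.03657 = 0.21715 m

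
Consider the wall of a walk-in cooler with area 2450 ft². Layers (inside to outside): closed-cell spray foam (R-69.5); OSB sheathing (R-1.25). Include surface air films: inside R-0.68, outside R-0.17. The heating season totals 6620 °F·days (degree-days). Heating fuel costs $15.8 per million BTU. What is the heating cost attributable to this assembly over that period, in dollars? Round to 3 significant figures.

85.9 dollars

R_total = 0.68 + 69.5 + 1.25 + 0.17 = 71.6 ft²·°F·h/BTU
E = A × HDD × 24 / R = 2450 × 6620 × 24 / 71.6 = 5437000 BTU
Cost = 5437000/10⁶ × 15.8 = $85.9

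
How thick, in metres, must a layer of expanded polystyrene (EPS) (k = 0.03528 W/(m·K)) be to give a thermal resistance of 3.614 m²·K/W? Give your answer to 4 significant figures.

0.1275 m

L = R·k = 3.614 × 0.03528 = 0.1275 m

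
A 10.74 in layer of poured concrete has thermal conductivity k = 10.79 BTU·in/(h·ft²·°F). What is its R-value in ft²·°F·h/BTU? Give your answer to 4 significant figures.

R = L/k = 10.74/10.79 = 0.99537 ft²·°F·h/BTU

0.9954 ft²·°F·h/BTU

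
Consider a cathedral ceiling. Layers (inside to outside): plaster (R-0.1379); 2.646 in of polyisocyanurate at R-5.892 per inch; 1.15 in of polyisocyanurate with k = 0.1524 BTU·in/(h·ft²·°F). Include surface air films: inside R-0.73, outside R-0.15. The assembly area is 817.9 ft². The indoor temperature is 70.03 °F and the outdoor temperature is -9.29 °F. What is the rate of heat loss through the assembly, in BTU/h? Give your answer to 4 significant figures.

2686 BTU/h

2.646 × 5.892 = 15.59
1.15/0.1524 = 7.5459
R_total = 0.73 + 0.1379 + 15.59 + 7.5459 + 0.15 = 24.154 ft²·°F·h/BTU
Q = A·ΔT/R = 817.9 × (70.03 − (-9.29)) / 24.154 = 2685.9 BTU/h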